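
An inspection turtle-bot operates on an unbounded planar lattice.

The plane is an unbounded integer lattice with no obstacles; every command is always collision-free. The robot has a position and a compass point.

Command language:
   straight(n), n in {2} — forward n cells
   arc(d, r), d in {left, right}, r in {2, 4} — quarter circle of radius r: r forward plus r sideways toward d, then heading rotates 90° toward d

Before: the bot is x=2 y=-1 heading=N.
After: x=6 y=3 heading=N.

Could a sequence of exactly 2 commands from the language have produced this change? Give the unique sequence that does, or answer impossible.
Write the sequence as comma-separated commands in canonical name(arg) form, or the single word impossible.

key: order matters: swapping arc(right, 2) and arc(left, 2) lands elsewhere
t0: x=2 y=-1 heading=N
t=1 arc(right, 2) ⇒ x=4 y=1 heading=E
t=2 arc(left, 2) ⇒ x=6 y=3 heading=N
no rival 2-sequence matches.

arc(right, 2), arc(left, 2)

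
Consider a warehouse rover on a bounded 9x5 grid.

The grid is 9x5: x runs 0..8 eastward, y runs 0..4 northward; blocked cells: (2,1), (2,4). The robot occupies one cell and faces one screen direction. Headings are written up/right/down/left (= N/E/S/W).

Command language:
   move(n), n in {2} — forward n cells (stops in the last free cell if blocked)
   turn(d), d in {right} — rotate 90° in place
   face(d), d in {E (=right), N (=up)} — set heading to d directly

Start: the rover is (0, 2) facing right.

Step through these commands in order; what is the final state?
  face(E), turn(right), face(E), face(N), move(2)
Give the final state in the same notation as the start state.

(0, 4) facing up

start: (0, 2) facing right
[1] after face(E): (0, 2) facing right
[2] after turn(right): (0, 2) facing down
[3] after face(E): (0, 2) facing right
[4] after face(N): (0, 2) facing up
[5] after move(2): (0, 4) facing up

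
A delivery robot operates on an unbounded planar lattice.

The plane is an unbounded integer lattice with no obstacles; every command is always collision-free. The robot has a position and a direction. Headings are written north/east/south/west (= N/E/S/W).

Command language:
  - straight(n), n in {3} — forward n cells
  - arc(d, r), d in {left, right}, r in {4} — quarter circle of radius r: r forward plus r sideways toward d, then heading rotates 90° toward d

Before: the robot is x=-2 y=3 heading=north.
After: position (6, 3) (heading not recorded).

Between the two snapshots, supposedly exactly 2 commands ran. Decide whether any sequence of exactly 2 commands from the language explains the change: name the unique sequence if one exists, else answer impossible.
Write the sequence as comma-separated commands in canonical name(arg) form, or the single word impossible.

arc(right, 4), arc(right, 4)

t0: x=-2 y=3 heading=north
[1] after arc(right, 4): x=2 y=7 heading=east
[2] after arc(right, 4): x=6 y=3 heading=south
all 9 alternatives checked — unique.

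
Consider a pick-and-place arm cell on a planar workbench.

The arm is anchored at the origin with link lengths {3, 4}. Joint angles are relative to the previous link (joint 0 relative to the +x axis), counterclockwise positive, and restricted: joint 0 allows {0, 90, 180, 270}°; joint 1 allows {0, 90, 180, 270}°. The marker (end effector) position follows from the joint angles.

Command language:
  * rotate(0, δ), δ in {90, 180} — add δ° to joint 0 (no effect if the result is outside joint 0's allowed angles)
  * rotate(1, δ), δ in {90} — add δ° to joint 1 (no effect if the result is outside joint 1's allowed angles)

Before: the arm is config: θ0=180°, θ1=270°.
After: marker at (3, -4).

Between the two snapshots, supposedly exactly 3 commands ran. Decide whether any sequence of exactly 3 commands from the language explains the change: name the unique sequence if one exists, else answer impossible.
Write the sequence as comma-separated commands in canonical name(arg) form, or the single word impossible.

t0: config: θ0=180°, θ1=270°
[1] after rotate(0, 180): config: θ0=0°, θ1=270°
[2] after rotate(0, 180): config: θ0=180°, θ1=270°
[3] after rotate(0, 180): config: θ0=0°, θ1=270°
uniquely the one of 27 3-step routes that fits.

rotate(0, 180), rotate(0, 180), rotate(0, 180)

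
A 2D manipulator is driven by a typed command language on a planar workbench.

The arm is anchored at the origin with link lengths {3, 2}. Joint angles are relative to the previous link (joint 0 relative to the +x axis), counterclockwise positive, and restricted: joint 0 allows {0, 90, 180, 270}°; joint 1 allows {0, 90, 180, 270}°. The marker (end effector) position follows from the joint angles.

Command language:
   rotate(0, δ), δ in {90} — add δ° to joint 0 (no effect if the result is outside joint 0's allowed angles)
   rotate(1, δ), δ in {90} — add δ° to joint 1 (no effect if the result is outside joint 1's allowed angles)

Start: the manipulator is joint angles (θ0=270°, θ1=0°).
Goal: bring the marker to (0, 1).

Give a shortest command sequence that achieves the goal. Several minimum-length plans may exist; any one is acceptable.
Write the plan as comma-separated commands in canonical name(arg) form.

rotate(0, 90), rotate(0, 90), rotate(1, 90), rotate(1, 90)

t0: joint angles (θ0=270°, θ1=0°)
[1] after rotate(0, 90): joint angles (θ0=0°, θ1=0°)
[2] after rotate(0, 90): joint angles (θ0=90°, θ1=0°)
[3] after rotate(1, 90): joint angles (θ0=90°, θ1=90°)
[4] after rotate(1, 90): joint angles (θ0=90°, θ1=180°)
no 3-step plan works, so 4 is optimal.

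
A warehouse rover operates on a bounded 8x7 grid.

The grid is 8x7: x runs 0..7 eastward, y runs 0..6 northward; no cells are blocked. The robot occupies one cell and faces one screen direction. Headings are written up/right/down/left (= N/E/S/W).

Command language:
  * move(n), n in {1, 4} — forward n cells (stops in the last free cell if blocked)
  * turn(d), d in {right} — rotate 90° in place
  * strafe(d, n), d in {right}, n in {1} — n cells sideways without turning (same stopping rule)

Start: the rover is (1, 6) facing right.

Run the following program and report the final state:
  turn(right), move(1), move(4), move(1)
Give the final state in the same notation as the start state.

(1, 0) facing down

t0: (1, 6) facing right
1. turn(right) → (1, 6) facing down
2. move(1) → (1, 5) facing down
3. move(4) → (1, 1) facing down
4. move(1) → (1, 0) facing down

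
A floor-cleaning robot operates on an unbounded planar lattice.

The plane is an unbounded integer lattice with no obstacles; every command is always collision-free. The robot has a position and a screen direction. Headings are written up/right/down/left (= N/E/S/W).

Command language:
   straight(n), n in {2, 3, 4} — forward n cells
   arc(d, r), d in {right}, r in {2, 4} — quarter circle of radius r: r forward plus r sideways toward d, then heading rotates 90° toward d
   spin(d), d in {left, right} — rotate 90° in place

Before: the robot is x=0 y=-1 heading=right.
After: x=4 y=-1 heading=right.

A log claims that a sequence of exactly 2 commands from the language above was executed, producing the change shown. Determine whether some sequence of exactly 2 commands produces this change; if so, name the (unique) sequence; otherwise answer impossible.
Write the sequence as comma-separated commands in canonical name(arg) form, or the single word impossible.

key: heading stays E — no command in the sequence turns
initial: x=0 y=-1 heading=right
step 1 (straight(2)): x=2 y=-1 heading=right
step 2 (straight(2)): x=4 y=-1 heading=right
all 49 alternatives checked — unique.

straight(2), straight(2)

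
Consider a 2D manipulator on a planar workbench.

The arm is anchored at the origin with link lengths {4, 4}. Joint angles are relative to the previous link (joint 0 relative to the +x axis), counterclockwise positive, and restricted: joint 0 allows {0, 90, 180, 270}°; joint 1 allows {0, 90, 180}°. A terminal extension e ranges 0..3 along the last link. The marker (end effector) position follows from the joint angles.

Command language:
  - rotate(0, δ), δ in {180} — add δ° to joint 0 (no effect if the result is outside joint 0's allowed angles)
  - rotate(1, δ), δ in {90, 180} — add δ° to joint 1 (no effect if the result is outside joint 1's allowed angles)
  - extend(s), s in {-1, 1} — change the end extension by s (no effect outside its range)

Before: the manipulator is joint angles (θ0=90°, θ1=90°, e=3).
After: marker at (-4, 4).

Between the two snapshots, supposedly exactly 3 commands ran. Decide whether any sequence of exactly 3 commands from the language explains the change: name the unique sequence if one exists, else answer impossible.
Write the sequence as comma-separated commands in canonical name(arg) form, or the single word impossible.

t0: joint angles (θ0=90°, θ1=90°, e=3)
step 1 (extend(-1)): joint angles (θ0=90°, θ1=90°, e=2)
step 2 (extend(-1)): joint angles (θ0=90°, θ1=90°, e=1)
step 3 (extend(-1)): joint angles (θ0=90°, θ1=90°, e=0)
all 125 alternatives checked — unique.

extend(-1), extend(-1), extend(-1)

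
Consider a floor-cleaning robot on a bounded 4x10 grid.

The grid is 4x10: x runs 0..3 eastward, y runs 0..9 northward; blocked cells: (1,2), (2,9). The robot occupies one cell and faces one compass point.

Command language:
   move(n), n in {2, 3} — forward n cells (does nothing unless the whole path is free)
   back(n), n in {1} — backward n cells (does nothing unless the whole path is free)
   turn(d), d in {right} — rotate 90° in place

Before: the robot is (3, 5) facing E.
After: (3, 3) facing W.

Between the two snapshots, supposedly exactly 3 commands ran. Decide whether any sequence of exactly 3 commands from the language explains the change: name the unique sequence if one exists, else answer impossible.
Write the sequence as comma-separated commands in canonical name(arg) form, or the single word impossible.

key: position moved to (3,3) AND the heading swung to W — translation plus rotation needed
start: (3, 5) facing E
step 1 (turn(right)): (3, 5) facing S
step 2 (move(2)): (3, 3) facing S
step 3 (turn(right)): (3, 3) facing W
all 64 alternatives checked — unique.

turn(right), move(2), turn(right)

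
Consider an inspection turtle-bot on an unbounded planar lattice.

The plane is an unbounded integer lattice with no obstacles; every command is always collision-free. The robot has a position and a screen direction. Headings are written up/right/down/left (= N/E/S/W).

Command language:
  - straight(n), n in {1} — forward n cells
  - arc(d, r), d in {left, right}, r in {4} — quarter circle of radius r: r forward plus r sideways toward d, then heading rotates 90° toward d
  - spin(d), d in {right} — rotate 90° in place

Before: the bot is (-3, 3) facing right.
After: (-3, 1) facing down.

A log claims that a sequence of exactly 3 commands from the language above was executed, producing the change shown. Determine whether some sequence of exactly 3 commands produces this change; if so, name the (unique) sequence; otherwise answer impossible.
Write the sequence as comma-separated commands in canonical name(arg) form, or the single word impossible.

key: running straight(1) before spin(right) would end elsewhere — order is forced
start: (-3, 3) facing right
step 1 (spin(right)): (-3, 3) facing down
step 2 (straight(1)): (-3, 2) facing down
step 3 (straight(1)): (-3, 1) facing down
uniquely the one of 64 3-step routes that fits.

spin(right), straight(1), straight(1)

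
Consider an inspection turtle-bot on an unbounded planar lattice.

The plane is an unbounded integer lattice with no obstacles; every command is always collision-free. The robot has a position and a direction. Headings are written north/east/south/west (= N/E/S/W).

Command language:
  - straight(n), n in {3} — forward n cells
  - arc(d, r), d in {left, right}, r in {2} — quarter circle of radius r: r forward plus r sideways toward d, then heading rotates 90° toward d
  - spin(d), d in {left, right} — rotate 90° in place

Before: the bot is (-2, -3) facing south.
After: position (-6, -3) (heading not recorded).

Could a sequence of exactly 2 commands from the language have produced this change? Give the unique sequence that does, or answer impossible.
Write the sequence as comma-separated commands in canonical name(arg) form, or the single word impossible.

t0: (-2, -3) facing south
1. arc(right, 2) → (-4, -5) facing west
2. arc(right, 2) → (-6, -3) facing north
no other 2-command option fits: unique.

arc(right, 2), arc(right, 2)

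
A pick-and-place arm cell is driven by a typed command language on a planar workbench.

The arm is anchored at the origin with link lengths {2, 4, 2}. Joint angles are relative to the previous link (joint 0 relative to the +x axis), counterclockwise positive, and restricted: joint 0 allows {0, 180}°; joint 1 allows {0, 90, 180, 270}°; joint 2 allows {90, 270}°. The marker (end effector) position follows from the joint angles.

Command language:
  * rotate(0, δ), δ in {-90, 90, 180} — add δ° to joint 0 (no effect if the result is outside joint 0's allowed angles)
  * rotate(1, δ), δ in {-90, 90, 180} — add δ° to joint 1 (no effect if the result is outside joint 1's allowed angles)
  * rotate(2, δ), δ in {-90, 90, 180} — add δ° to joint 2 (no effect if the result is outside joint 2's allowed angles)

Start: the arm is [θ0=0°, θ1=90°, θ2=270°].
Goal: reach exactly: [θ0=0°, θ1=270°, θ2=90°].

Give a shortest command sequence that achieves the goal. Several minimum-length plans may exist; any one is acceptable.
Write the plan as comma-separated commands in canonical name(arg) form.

rotate(2, 180), rotate(1, 180)

t0: [θ0=0°, θ1=90°, θ2=270°]
t=1 rotate(2, 180) ⇒ [θ0=0°, θ1=90°, θ2=90°]
t=2 rotate(1, 180) ⇒ [θ0=0°, θ1=270°, θ2=90°]
nothing shorter than 2 reaches the goal.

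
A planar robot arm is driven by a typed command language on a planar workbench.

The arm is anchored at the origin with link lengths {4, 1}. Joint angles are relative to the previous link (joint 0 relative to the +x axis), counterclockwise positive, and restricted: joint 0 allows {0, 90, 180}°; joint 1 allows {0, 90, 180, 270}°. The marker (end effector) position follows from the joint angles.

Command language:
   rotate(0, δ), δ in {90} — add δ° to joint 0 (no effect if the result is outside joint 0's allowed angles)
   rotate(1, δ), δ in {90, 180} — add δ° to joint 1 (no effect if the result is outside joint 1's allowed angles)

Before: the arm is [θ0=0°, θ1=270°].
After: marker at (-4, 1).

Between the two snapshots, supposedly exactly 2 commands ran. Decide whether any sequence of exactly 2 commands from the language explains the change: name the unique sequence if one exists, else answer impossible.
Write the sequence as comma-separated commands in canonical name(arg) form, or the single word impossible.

start: [θ0=0°, θ1=270°]
step 1 (rotate(0, 90)): [θ0=90°, θ1=270°]
step 2 (rotate(0, 90)): [θ0=180°, θ1=270°]
no rival 2-sequence matches.

rotate(0, 90), rotate(0, 90)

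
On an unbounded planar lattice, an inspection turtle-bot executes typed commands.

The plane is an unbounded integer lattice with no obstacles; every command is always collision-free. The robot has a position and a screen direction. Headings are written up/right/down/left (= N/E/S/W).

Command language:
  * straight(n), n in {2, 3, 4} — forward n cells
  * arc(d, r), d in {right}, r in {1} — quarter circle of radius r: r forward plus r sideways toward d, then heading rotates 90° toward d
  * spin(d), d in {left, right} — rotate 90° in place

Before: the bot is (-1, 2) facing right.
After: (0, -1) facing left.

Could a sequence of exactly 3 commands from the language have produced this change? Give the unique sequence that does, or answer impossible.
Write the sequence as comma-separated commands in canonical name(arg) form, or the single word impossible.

key: order matters: swapping arc(right, 1) and spin(right) lands elsewhere
initial: (-1, 2) facing right
[1] after arc(right, 1): (0, 1) facing down
[2] after straight(2): (0, -1) facing down
[3] after spin(right): (0, -1) facing left
uniquely the one of 216 3-step routes that fits.

arc(right, 1), straight(2), spin(right)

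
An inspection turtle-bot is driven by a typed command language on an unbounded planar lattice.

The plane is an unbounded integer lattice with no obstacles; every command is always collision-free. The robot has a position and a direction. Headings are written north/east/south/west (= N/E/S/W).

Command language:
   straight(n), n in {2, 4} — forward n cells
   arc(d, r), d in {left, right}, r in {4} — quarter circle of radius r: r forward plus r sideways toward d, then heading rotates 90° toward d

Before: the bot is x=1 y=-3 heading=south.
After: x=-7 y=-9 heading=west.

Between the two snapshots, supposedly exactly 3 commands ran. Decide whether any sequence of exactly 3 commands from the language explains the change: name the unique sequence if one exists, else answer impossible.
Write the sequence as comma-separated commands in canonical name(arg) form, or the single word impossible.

key: order matters: swapping straight(2) and straight(4) lands elsewhere
begin: x=1 y=-3 heading=south
1. straight(2) → x=1 y=-5 heading=south
2. arc(right, 4) → x=-3 y=-9 heading=west
3. straight(4) → x=-7 y=-9 heading=west
all 64 alternatives checked — unique.

straight(2), arc(right, 4), straight(4)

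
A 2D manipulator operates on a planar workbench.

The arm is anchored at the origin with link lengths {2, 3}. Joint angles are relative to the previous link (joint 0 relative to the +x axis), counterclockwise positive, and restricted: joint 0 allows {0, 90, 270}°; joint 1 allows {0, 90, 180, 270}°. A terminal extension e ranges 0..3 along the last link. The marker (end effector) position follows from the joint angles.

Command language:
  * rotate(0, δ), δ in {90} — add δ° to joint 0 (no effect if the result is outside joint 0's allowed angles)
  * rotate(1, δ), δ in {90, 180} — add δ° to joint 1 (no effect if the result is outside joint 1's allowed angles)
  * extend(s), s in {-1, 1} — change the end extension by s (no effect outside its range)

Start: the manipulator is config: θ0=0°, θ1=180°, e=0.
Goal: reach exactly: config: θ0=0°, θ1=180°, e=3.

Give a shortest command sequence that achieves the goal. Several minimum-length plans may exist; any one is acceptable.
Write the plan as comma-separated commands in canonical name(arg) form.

extend(1), extend(1), extend(1)

start: config: θ0=0°, θ1=180°, e=0
1. extend(1) → config: θ0=0°, θ1=180°, e=1
2. extend(1) → config: θ0=0°, θ1=180°, e=2
3. extend(1) → config: θ0=0°, θ1=180°, e=3
nothing shorter than 3 reaches the goal.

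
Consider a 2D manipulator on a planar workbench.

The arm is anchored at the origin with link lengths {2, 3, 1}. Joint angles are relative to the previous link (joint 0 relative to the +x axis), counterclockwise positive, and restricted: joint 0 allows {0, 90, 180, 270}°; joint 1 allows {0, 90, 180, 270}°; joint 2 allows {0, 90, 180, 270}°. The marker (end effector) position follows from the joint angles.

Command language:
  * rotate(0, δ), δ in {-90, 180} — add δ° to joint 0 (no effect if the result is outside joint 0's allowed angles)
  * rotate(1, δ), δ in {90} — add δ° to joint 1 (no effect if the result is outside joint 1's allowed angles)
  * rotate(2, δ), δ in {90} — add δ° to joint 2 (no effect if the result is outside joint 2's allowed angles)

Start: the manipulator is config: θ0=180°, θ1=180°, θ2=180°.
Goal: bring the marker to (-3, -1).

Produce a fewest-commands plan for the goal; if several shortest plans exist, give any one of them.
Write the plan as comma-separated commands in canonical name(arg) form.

t0: config: θ0=180°, θ1=180°, θ2=180°
1. rotate(0, 180) → config: θ0=0°, θ1=180°, θ2=180°
2. rotate(0, -90) → config: θ0=270°, θ1=180°, θ2=180°
3. rotate(1, 90) → config: θ0=270°, θ1=270°, θ2=180°
4. rotate(2, 90) → config: θ0=270°, θ1=270°, θ2=270°
no 3-step plan works, so 4 is optimal.

rotate(0, 180), rotate(0, -90), rotate(1, 90), rotate(2, 90)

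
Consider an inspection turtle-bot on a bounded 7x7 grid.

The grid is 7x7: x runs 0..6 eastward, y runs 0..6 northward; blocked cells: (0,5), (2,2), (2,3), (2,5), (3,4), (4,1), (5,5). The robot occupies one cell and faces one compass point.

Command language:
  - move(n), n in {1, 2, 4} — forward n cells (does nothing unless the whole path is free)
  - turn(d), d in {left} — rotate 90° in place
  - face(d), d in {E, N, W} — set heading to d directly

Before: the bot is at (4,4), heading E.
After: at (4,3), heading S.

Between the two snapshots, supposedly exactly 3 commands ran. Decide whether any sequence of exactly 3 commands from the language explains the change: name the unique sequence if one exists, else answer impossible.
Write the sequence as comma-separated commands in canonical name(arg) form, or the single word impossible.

key: cell and facing (now S) both changed — the 3 commands mix motion and turning
from: at (4,4), heading E
t=1 face(W) ⇒ at (4,4), heading W
t=2 turn(left) ⇒ at (4,4), heading S
t=3 move(1) ⇒ at (4,3), heading S
all 343 alternatives checked — unique.

face(W), turn(left), move(1)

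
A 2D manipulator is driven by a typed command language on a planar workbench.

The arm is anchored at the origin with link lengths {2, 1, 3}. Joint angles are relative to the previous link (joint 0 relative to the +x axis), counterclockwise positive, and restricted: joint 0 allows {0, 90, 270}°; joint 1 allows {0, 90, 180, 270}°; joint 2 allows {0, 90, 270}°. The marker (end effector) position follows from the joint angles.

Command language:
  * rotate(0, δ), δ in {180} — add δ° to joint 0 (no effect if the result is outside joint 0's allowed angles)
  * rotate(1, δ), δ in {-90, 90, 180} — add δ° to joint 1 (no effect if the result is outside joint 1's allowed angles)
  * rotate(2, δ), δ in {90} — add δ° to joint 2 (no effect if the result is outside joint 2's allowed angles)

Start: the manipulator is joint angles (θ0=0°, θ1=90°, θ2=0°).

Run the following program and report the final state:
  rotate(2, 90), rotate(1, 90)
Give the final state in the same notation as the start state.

joint angles (θ0=0°, θ1=180°, θ2=90°)

begin: joint angles (θ0=0°, θ1=90°, θ2=0°)
1. rotate(2, 90) → joint angles (θ0=0°, θ1=90°, θ2=90°)
2. rotate(1, 90) → joint angles (θ0=0°, θ1=180°, θ2=90°)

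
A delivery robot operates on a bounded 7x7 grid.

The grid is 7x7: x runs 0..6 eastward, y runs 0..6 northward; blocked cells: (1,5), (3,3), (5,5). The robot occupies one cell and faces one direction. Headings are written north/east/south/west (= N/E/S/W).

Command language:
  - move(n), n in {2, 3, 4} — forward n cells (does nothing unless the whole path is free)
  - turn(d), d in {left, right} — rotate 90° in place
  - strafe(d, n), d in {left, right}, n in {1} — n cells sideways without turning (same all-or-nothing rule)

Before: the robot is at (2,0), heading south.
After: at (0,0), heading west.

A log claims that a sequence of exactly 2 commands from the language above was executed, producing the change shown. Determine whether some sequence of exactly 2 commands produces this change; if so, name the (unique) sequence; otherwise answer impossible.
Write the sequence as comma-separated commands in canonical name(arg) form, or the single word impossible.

turn(right), move(2)

key: position moved to (0,0) AND the heading swung to W — translation plus rotation needed
from: at (2,0), heading south
1. turn(right) → at (2,0), heading west
2. move(2) → at (0,0), heading west
no other 2-command option fits: unique.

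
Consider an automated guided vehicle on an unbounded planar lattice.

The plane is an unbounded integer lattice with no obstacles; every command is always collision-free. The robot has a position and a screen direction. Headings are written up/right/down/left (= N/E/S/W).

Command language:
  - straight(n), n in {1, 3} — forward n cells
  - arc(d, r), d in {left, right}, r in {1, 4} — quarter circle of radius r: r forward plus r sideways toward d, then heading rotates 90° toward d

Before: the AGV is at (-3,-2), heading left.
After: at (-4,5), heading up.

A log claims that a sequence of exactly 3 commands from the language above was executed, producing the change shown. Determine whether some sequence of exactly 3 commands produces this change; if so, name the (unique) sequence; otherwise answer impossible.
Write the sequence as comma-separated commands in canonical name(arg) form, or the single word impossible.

key: position moved to (-4,5) AND the heading swung to N — translation plus rotation needed
from: at (-3,-2), heading left
t=1 arc(right, 1) ⇒ at (-4,-1), heading up
t=2 straight(3) ⇒ at (-4,2), heading up
t=3 straight(3) ⇒ at (-4,5), heading up
uniquely the one of 216 3-step routes that fits.

arc(right, 1), straight(3), straight(3)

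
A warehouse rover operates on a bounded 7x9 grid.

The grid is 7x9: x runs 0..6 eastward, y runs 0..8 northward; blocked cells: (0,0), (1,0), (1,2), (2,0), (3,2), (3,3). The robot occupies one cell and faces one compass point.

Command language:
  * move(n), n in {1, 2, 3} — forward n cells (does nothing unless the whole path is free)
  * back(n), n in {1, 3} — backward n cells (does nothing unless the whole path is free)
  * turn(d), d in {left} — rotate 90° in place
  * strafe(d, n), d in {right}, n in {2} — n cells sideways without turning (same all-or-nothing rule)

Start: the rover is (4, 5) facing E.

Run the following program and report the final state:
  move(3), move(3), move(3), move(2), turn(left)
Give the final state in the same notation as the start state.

(6, 5) facing N

initial: (4, 5) facing E
[1] after move(3): (4, 5) facing E
[2] after move(3): (4, 5) facing E
[3] after move(3): (4, 5) facing E
[4] after move(2): (6, 5) facing E
[5] after turn(left): (6, 5) facing N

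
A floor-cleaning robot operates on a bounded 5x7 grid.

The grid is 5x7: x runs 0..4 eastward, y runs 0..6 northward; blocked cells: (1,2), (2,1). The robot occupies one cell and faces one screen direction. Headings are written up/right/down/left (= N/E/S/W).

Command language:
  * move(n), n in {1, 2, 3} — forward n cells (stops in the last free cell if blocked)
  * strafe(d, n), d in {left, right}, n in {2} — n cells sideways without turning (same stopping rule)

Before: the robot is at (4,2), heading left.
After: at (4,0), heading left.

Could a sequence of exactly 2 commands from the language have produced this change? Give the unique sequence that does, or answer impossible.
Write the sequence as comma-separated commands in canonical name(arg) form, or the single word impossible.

key: still facing W at the end — nothing in the sequence rotates
t0: at (4,2), heading left
t=1 strafe(left, 2) ⇒ at (4,0), heading left
t=2 strafe(left, 2) ⇒ at (4,0), heading left
all 25 alternatives checked — unique.

strafe(left, 2), strafe(left, 2)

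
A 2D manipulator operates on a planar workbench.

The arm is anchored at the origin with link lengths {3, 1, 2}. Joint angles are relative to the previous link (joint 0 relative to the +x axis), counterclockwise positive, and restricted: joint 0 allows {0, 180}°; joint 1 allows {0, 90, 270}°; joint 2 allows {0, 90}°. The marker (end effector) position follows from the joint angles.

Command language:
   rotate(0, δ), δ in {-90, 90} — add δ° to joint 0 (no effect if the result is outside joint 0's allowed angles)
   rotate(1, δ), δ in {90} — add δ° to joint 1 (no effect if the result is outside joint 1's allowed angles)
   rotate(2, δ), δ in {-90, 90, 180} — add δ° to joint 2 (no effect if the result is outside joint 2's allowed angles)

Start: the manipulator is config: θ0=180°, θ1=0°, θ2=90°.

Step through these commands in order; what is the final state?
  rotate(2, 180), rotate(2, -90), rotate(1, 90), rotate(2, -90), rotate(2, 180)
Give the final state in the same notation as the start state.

from: config: θ0=180°, θ1=0°, θ2=90°
[1] after rotate(2, 180): config: θ0=180°, θ1=0°, θ2=90°
[2] after rotate(2, -90): config: θ0=180°, θ1=0°, θ2=0°
[3] after rotate(1, 90): config: θ0=180°, θ1=90°, θ2=0°
[4] after rotate(2, -90): config: θ0=180°, θ1=90°, θ2=0°
[5] after rotate(2, 180): config: θ0=180°, θ1=90°, θ2=0°

config: θ0=180°, θ1=90°, θ2=0°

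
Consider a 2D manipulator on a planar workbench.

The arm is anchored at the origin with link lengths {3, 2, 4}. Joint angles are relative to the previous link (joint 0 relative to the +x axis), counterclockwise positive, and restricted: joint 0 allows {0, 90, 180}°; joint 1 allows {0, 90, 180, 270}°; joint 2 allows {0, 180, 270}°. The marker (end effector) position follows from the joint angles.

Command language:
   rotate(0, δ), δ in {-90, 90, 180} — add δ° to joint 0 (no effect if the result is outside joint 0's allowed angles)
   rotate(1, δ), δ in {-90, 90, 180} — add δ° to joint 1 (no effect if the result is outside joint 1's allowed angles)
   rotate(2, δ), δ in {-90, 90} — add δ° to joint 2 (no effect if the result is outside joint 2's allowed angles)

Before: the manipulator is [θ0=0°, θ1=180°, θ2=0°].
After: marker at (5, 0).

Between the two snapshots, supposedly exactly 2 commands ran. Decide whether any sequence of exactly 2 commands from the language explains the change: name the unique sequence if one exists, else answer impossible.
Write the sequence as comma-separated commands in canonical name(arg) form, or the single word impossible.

rotate(2, -90), rotate(2, -90)

start: [θ0=0°, θ1=180°, θ2=0°]
1. rotate(2, -90) → [θ0=0°, θ1=180°, θ2=270°]
2. rotate(2, -90) → [θ0=0°, θ1=180°, θ2=180°]
no rival 2-sequence matches.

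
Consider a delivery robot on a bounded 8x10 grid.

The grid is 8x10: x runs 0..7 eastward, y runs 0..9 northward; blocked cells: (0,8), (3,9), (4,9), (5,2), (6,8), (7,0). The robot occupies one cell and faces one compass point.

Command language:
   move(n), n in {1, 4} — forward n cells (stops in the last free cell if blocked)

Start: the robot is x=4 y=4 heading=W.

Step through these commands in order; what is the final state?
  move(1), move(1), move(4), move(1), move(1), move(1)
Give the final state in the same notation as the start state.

x=0 y=4 heading=W

start: x=4 y=4 heading=W
t=1 move(1) ⇒ x=3 y=4 heading=W
t=2 move(1) ⇒ x=2 y=4 heading=W
t=3 move(4) ⇒ x=0 y=4 heading=W
t=4 move(1) ⇒ x=0 y=4 heading=W
t=5 move(1) ⇒ x=0 y=4 heading=W
t=6 move(1) ⇒ x=0 y=4 heading=W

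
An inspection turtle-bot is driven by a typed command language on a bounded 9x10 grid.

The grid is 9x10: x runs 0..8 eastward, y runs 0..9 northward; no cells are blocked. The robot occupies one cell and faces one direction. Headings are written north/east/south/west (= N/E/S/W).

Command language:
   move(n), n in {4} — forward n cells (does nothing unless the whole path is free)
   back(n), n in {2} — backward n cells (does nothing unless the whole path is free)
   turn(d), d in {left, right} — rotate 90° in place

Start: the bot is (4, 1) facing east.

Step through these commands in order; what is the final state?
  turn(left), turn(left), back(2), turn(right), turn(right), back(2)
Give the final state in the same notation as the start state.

(4, 1) facing east

t0: (4, 1) facing east
step 1 (turn(left)): (4, 1) facing north
step 2 (turn(left)): (4, 1) facing west
step 3 (back(2)): (6, 1) facing west
step 4 (turn(right)): (6, 1) facing north
step 5 (turn(right)): (6, 1) facing east
step 6 (back(2)): (4, 1) facing east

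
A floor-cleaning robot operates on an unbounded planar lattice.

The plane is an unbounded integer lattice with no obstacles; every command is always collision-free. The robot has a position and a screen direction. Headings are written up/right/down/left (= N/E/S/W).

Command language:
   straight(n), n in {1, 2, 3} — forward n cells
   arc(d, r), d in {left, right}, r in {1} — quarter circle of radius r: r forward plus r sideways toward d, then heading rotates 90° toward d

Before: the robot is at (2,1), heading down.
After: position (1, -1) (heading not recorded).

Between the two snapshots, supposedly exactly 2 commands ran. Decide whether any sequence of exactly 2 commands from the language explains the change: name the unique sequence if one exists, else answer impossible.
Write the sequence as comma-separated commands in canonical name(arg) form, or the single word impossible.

straight(1), arc(right, 1)

key: running arc(right, 1) before straight(1) would end elsewhere — order is forced
from: at (2,1), heading down
step 1 (straight(1)): at (2,0), heading down
step 2 (arc(right, 1)): at (1,-1), heading left
uniquely the one of 25 2-step routes that fits.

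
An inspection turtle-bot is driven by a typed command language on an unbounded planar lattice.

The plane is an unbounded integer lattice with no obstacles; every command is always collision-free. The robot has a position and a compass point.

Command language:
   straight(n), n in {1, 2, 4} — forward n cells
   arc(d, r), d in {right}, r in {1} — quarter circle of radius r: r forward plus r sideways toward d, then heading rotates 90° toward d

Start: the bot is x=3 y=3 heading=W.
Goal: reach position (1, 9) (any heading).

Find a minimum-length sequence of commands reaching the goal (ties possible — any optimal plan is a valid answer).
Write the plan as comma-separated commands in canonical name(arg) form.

straight(1), arc(right, 1), straight(1), straight(4)

start: x=3 y=3 heading=W
[1] after straight(1): x=2 y=3 heading=W
[2] after arc(right, 1): x=1 y=4 heading=N
[3] after straight(1): x=1 y=5 heading=N
[4] after straight(4): x=1 y=9 heading=N
no 3-step plan works, so 4 is optimal.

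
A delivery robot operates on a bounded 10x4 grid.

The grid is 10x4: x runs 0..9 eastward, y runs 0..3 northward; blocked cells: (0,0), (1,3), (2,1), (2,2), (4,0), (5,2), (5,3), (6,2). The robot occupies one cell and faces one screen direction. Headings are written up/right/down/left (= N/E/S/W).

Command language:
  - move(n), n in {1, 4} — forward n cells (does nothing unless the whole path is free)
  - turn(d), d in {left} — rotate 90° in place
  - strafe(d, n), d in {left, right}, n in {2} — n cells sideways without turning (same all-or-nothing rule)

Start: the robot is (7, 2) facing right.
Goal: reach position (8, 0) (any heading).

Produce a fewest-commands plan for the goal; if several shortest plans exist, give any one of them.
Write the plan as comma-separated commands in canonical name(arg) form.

t0: (7, 2) facing right
1. strafe(right, 2) → (7, 0) facing right
2. move(1) → (8, 0) facing right
shorter routes all fall short; 2 is best.

strafe(right, 2), move(1)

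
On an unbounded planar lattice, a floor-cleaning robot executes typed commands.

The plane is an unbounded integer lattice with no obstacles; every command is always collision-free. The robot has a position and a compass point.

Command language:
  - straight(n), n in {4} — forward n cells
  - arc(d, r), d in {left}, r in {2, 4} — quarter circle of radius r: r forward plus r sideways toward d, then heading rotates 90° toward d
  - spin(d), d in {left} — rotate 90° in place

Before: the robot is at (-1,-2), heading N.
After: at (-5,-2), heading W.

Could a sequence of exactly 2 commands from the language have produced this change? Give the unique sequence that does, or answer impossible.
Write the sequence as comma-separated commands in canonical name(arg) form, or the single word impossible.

spin(left), straight(4)

key: order matters: swapping spin(left) and straight(4) lands elsewhere
start: at (-1,-2), heading N
t=1 spin(left) ⇒ at (-1,-2), heading W
t=2 straight(4) ⇒ at (-5,-2), heading W
no other 2-command option fits: unique.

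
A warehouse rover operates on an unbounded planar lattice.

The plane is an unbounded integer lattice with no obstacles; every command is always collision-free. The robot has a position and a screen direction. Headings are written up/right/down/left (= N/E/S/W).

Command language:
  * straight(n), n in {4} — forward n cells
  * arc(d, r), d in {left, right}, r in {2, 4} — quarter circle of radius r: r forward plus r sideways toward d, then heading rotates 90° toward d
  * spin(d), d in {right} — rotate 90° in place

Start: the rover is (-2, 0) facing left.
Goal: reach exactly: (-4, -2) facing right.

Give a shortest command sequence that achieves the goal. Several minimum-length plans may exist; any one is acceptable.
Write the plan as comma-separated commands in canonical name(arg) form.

initial: (-2, 0) facing left
t=1 spin(right) ⇒ (-2, 0) facing up
t=2 arc(left, 2) ⇒ (-4, 2) facing left
t=3 arc(left, 2) ⇒ (-6, 0) facing down
t=4 arc(left, 2) ⇒ (-4, -2) facing right
minimal: 4 command(s), checked below 4.

spin(right), arc(left, 2), arc(left, 2), arc(left, 2)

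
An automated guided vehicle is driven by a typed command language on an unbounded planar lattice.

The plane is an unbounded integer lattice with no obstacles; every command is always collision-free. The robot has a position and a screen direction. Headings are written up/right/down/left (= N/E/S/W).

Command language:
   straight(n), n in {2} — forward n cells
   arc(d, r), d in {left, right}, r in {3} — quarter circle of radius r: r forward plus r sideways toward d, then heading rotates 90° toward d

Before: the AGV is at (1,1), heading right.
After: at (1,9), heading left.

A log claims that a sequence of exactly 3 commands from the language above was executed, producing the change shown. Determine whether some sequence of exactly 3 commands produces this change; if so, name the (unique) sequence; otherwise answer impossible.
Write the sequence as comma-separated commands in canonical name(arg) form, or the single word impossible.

key: cell and facing (now W) both changed — the 3 commands mix motion and turning
begin: at (1,1), heading right
[1] after arc(left, 3): at (4,4), heading up
[2] after straight(2): at (4,6), heading up
[3] after arc(left, 3): at (1,9), heading left
uniquely the one of 27 3-step routes that fits.

arc(left, 3), straight(2), arc(left, 3)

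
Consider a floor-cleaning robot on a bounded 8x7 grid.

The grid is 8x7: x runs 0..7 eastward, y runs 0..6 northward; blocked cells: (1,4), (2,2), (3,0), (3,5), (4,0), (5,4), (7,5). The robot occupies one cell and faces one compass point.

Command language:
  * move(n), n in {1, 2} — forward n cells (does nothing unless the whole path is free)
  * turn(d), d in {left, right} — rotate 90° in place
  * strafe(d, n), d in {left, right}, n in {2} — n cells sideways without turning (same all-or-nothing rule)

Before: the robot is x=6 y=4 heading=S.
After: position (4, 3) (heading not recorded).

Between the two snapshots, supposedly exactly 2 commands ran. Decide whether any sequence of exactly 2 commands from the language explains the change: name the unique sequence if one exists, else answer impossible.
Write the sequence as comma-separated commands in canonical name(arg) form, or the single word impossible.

move(1), strafe(right, 2)

key: order matters: swapping move(1) and strafe(right, 2) lands elsewhere
initial: x=6 y=4 heading=S
1. move(1) → x=6 y=3 heading=S
2. strafe(right, 2) → x=4 y=3 heading=S
all 36 alternatives checked — unique.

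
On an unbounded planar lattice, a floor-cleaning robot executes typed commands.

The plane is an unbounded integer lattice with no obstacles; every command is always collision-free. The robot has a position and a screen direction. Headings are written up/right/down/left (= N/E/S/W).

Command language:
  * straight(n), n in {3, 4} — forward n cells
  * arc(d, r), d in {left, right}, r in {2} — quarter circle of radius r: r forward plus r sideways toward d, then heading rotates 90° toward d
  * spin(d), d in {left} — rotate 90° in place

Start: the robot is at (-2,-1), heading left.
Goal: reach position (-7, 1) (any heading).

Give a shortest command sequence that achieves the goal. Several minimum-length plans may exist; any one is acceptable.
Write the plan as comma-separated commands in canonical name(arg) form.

from: at (-2,-1), heading left
t=1 straight(3) ⇒ at (-5,-1), heading left
t=2 arc(right, 2) ⇒ at (-7,1), heading up
minimal: 2 command(s), checked below 2.

straight(3), arc(right, 2)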